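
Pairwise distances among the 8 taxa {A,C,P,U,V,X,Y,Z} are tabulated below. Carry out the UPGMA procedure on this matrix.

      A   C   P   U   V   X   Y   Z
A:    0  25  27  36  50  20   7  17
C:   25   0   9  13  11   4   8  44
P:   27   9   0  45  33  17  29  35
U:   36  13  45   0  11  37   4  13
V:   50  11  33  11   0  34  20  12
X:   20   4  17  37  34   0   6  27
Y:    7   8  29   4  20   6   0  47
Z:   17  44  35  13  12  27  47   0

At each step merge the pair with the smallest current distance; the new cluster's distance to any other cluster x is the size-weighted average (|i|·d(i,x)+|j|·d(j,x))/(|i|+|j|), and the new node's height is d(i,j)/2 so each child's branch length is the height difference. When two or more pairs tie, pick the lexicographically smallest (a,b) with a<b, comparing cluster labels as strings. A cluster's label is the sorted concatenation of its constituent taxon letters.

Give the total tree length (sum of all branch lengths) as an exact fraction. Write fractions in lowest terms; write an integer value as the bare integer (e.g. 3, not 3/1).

809/12

1. join C+X (d=4) ⇒ CX; edges |C|=2, |X|=2
  updated: d(A,CX)=45/2, d(CX,P)=13, d(CX,U)=25, d(CX,V)=45/2, d(CX,Y)=7, d(CX,Z)=71/2
2. join U+Y (d=4) ⇒ UY; edges |U|=2, |Y|=2
  updated: d(A,UY)=43/2, d(CX,UY)=16, d(P,UY)=37, d(UY,V)=31/2, d(UY,Z)=30
3. join V+Z (d=12) ⇒ VZ; edges |V|=6, |Z|=6
  updated: d(A,VZ)=67/2, d(CX,VZ)=29, d(P,VZ)=34, d(UY,VZ)=91/4
4. join CX+P (d=13) ⇒ CPX; edges |CX|=9/2, |P|=13/2
  updated: d(A,CPX)=24, d(CPX,UY)=23, d(CPX,VZ)=92/3
5. join A+UY (d=43/2) ⇒ AUY; edges |A|=43/4, |UY|=35/4
  updated: d(AUY,CPX)=70/3, d(AUY,VZ)=79/3
6. join AUY+CPX (d=70/3) ⇒ ACPUXY; edges |AUY|=11/12, |CPX|=31/6
  updated: d(ACPUXY,VZ)=57/2
7. join ACPUXY+VZ (d=57/2) ⇒ ACPUVXYZ; edges |ACPUXY|=31/12, |VZ|=33/4
final tree: (((A:43/4,(U:2,Y:2):35/4):11/12,((C:2,X:2):9/2,P:13/2):31/6):31/12,(V:6,Z:6):33/4)
total length: 809/12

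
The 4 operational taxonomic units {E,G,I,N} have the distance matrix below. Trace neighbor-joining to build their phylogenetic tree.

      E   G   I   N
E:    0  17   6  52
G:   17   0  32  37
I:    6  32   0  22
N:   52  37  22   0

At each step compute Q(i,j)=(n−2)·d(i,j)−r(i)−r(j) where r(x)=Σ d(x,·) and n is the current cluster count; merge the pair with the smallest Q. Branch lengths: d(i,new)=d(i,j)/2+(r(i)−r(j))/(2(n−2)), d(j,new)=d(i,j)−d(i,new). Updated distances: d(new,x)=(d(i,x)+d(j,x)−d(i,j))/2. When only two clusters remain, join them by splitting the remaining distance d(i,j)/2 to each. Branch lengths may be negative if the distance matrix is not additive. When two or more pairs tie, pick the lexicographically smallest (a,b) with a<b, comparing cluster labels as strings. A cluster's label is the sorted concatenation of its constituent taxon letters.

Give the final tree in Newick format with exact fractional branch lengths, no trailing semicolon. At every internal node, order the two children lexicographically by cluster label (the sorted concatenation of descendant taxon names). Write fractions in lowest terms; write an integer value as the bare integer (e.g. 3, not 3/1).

(((E:23/4,G:45/4):49/4,I:-7/4):95/8,N:95/8)

1. join E+G (d=17, Q=-127) ⇒ EG; edges |E|=23/4, |G|=45/4
  updated: d(EG,I)=21/2, d(EG,N)=36
2. join EG+I (d=21/2, Q=-137/2) ⇒ EGI; edges |EG|=49/4, |I|=-7/4
  updated: d(EGI,N)=95/4
3. join EGI+N (d=95/4) ⇒ EGIN; edges |EGI|=95/8, |N|=95/8
final tree: (((E:23/4,G:45/4):49/4,I:-7/4):95/8,N:95/8)
total length: 205/4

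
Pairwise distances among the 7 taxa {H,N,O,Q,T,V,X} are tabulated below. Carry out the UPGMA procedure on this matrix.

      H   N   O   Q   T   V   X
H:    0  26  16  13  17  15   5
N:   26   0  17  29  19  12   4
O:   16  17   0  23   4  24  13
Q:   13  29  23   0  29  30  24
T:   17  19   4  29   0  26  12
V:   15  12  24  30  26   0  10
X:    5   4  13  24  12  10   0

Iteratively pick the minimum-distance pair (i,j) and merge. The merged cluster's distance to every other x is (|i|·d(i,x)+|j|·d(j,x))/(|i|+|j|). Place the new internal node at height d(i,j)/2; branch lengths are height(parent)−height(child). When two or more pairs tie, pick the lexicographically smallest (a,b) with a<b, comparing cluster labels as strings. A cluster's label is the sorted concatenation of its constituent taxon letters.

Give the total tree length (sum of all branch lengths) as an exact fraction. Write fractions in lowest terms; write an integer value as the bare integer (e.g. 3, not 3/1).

933/20

iteration 1: select N,X (d=4); attach at lengths (2, 2); label the merged cluster NX
  updated: d(H,NX)=31/2, d(NX,O)=15, d(NX,Q)=53/2, d(NX,T)=31/2, d(NX,V)=11
iteration 2: select O,T (d=4); attach at lengths (2, 2); label the merged cluster OT
  updated: d(H,OT)=33/2, d(NX,OT)=61/4, d(OT,Q)=26, d(OT,V)=25
iteration 3: select NX,V (d=11); attach at lengths (7/2, 11/2); label the merged cluster NVX
  updated: d(H,NVX)=46/3, d(NVX,OT)=37/2, d(NVX,Q)=83/3
iteration 4: select H,Q (d=13); attach at lengths (13/2, 13/2); label the merged cluster HQ
  updated: d(HQ,NVX)=43/2, d(HQ,OT)=85/4
iteration 5: select NVX,OT (d=37/2); attach at lengths (15/4, 29/4); label the merged cluster NOTVX
  updated: d(HQ,NOTVX)=107/5
iteration 6: select HQ,NOTVX (d=107/5); attach at lengths (21/5, 29/20); label the merged cluster HNOQTVX
final tree: ((H:13/2,Q:13/2):21/5,(((N:2,X:2):7/2,V:11/2):15/4,(O:2,T:2):29/4):29/20)
total length: 933/20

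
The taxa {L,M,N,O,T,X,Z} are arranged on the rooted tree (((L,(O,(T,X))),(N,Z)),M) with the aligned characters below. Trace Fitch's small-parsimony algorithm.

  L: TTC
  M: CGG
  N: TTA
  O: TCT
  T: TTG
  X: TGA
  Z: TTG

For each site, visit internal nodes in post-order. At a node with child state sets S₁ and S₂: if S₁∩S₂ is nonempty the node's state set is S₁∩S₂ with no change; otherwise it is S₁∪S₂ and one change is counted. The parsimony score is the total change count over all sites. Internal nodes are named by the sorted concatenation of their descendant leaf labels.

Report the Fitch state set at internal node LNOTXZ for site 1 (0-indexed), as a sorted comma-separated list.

T

site 0, node TX: T={T} ∩ X={T} → {T} (+0)
site 0, node OTX: O={T} ∩ TX={T} → {T} (+0)
site 0, node LOTX: L={T} ∩ OTX={T} → {T} (+0)
site 0, node NZ: N={T} ∩ Z={T} → {T} (+0)
site 0, node LNOTXZ: LOTX={T} ∩ NZ={T} → {T} (+0)
site 0, node LMNOTXZ: LNOTXZ={T} ∪ M={C} → {C,T} (+1)
site 1, node TX: T={T} ∪ X={G} → {G,T} (+1)
site 1, node OTX: O={C} ∪ TX={G,T} → {C,G,T} (+1)
site 1, node LOTX: L={T} ∩ OTX={C,G,T} → {T} (+0)
site 1, node NZ: N={T} ∩ Z={T} → {T} (+0)
site 1, node LNOTXZ: LOTX={T} ∩ NZ={T} → {T} (+0)
site 1, node LMNOTXZ: LNOTXZ={T} ∪ M={G} → {G,T} (+1)
site 2, node TX: T={G} ∪ X={A} → {A,G} (+1)
site 2, node OTX: O={T} ∪ TX={A,G} → {A,G,T} (+1)
site 2, node LOTX: L={C} ∪ OTX={A,G,T} → {A,C,G,T} (+1)
site 2, node NZ: N={A} ∪ Z={G} → {A,G} (+1)
site 2, node LNOTXZ: LOTX={A,C,G,T} ∩ NZ={A,G} → {A,G} (+0)
site 2, node LMNOTXZ: LNOTXZ={A,G} ∩ M={G} → {G} (+0)
per-site changes: [1, 3, 4]; total = 8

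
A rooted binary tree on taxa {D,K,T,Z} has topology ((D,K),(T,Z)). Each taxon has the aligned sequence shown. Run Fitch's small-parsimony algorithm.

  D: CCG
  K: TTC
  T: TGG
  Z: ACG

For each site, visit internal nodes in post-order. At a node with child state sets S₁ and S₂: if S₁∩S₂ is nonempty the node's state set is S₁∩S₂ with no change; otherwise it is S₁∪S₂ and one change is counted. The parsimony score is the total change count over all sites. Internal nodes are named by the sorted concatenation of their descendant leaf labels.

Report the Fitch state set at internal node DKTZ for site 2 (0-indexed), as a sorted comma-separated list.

DK@0: {C} ∪ {T} = {C,T} (union, +1)
TZ@0: {T} ∪ {A} = {A,T} (union, +1)
DKTZ@0: {C,T} ∩ {A,T} = {T} (intersection, +0)
DK@1: {C} ∪ {T} = {C,T} (union, +1)
TZ@1: {G} ∪ {C} = {C,G} (union, +1)
DKTZ@1: {C,T} ∩ {C,G} = {C} (intersection, +0)
DK@2: {G} ∪ {C} = {C,G} (union, +1)
TZ@2: {G} ∩ {G} = {G} (intersection, +0)
DKTZ@2: {C,G} ∩ {G} = {G} (intersection, +0)
per-site changes: [2, 2, 1]; total = 5

G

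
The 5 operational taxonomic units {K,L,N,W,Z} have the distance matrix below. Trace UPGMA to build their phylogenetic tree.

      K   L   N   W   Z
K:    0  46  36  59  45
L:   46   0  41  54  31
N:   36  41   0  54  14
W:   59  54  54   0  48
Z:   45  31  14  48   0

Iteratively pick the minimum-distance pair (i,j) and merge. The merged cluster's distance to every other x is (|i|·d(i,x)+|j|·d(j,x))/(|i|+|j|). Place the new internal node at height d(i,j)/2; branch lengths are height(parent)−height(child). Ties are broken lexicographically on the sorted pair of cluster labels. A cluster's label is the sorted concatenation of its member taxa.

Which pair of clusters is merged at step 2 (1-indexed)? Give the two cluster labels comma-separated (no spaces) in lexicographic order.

step 1: merge (N,Z) at d=14; branch lengths N→7, Z→7; new cluster NZ
  updated: d(K,NZ)=81/2, d(L,NZ)=36, d(NZ,W)=51
step 2: merge (L,NZ) at d=36; branch lengths L→18, NZ→11; new cluster LNZ
  updated: d(K,LNZ)=127/3, d(LNZ,W)=52
step 3: merge (K,LNZ) at d=127/3; branch lengths K→127/6, LNZ→19/6; new cluster KLNZ
  updated: d(KLNZ,W)=215/4
step 4: merge (KLNZ,W) at d=215/4; branch lengths KLNZ→137/24, W→215/8; new cluster KLNWZ
final tree: ((K:127/6,(L:18,(N:7,Z:7):11):19/6):137/24,W:215/8)
total length: 1199/12

L,NZ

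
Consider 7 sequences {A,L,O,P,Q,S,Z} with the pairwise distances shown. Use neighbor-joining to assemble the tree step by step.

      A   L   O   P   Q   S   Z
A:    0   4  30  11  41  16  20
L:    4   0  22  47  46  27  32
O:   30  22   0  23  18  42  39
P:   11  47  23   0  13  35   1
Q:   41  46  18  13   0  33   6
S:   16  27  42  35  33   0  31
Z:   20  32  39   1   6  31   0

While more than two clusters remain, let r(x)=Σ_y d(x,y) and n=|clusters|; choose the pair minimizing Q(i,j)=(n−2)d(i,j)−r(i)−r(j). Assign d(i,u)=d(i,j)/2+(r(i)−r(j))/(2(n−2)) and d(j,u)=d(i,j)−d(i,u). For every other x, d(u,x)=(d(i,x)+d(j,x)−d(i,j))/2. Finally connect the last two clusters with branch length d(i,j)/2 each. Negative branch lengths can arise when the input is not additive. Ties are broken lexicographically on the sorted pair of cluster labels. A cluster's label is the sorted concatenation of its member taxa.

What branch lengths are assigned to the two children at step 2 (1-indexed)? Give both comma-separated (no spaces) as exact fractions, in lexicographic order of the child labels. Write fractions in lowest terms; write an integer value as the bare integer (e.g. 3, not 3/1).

107/16,205/16

iteration 1: select A,L (d=4, Q=-280); attach at lengths (-18/5, 38/5); label the merged cluster AL
  updated: d(AL,O)=24, d(AL,P)=27, d(AL,Q)=83/2, d(AL,S)=39/2, d(AL,Z)=24
iteration 2: select AL,S (d=39/2, Q=-437/2); attach at lengths (107/16, 205/16); label the merged cluster ALS
  updated: d(ALS,O)=93/4, d(ALS,P)=85/4, d(ALS,Q)=55/2, d(ALS,Z)=71/4
iteration 3: select ALS,O (d=93/4, Q=-493/4); attach at lengths (75/8, 111/8); label the merged cluster ALOS
  updated: d(ALOS,P)=21/2, d(ALOS,Q)=89/8, d(ALOS,Z)=67/4
iteration 4: select ALOS,Q (d=89/8, Q=-185/4); attach at lengths (61/8, 7/2); label the merged cluster ALOQS
  updated: d(ALOQS,P)=99/16, d(ALOQS,Z)=93/16
iteration 5: select ALOQS,P (d=99/16, Q=-13); attach at lengths (11/2, 11/16); label the merged cluster ALOPQS
  updated: d(ALOPQS,Z)=5/16
iteration 6: select ALOPQS,Z (d=5/16); attach at lengths (5/32, 5/32); label the merged cluster ALOPQSZ
final tree: ((((((A:-18/5,L:38/5):107/16,S:205/16):75/8,O:111/8):61/8,Q:7/2):11/2,P:11/16):5/32,Z:5/32)
total length: 515/8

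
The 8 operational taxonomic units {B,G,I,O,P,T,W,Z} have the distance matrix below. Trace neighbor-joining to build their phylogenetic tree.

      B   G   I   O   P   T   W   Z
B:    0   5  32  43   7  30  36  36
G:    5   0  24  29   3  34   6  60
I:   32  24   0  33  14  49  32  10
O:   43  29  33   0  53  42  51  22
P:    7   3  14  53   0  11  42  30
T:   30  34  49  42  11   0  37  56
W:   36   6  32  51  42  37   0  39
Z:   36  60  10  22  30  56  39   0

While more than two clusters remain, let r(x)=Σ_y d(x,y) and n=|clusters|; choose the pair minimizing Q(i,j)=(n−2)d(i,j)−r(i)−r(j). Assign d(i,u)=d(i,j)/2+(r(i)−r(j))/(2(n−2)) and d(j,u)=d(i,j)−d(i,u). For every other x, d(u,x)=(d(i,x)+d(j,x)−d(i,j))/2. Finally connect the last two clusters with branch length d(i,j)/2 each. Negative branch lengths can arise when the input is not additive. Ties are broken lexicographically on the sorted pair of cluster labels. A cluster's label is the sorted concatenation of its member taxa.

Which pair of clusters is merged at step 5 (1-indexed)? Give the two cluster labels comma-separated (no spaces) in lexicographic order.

B,PT

step 1: merge (O,Z) at d=22, Q=-394; branch lengths O→38/3, Z→28/3; new cluster OZ
  updated: d(B,OZ)=57/2, d(G,OZ)=67/2, d(I,OZ)=21/2, d(OZ,P)=61/2, d(OZ,T)=38, d(OZ,W)=34
step 2: merge (I,OZ) at d=21/2, Q=-284; branch lengths I→39/10, OZ→33/5; new cluster IOZ
  updated: d(B,IOZ)=25, d(G,IOZ)=47/2, d(IOZ,P)=17, d(IOZ,T)=153/4, d(IOZ,W)=111/4
step 3: merge (G,W) at d=6, Q=-785/4; branch lengths G→-213/32, W→405/32; new cluster GW
  updated: d(B,GW)=35/2, d(GW,IOZ)=181/8, d(GW,P)=39/2, d(GW,T)=65/2
step 4: merge (P,T) at d=11, Q=-533/4; branch lengths P→-97/24, T→361/24; new cluster PT
  updated: d(B,PT)=13, d(GW,PT)=41/2, d(IOZ,PT)=177/8
step 5: merge (B,PT) at d=13, Q=-681/8; branch lengths B→207/32, PT→209/32; new cluster BPT
  updated: d(BPT,GW)=25/2, d(BPT,IOZ)=273/16
step 6: merge (BPT,GW) at d=25/2, Q=-835/16; branch lengths BPT→111/32, GW→289/32; new cluster BGPTW
  updated: d(BGPTW,IOZ)=435/32
step 7: merge (BGPTW,IOZ) at d=435/32; branch lengths BGPTW→435/64, IOZ→435/64; new cluster BGIOPTWZ
final tree: (((B:207/32,(P:-97/24,T:361/24):209/32):111/32,(G:-213/32,W:405/32):289/32):435/64,(I:39/10,(O:38/3,Z:28/3):33/5):435/64)
total length: 2835/32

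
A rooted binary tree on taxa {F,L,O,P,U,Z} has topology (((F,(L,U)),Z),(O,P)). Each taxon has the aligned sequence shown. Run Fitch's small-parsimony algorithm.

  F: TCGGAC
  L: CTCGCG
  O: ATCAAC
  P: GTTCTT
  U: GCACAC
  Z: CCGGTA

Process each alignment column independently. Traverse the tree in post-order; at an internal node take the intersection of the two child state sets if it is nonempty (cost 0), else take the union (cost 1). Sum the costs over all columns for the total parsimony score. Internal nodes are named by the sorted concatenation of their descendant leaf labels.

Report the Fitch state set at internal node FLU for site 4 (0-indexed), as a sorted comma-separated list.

site 0, node LU: L={C} ∪ U={G} → {C,G} (+1)
site 0, node FLU: F={T} ∪ LU={C,G} → {C,G,T} (+1)
site 0, node FLUZ: FLU={C,G,T} ∩ Z={C} → {C} (+0)
site 0, node OP: O={A} ∪ P={G} → {A,G} (+1)
site 0, node FLOPUZ: FLUZ={C} ∪ OP={A,G} → {A,C,G} (+1)
site 1, node LU: L={T} ∪ U={C} → {C,T} (+1)
site 1, node FLU: F={C} ∩ LU={C,T} → {C} (+0)
site 1, node FLUZ: FLU={C} ∩ Z={C} → {C} (+0)
site 1, node OP: O={T} ∩ P={T} → {T} (+0)
site 1, node FLOPUZ: FLUZ={C} ∪ OP={T} → {C,T} (+1)
site 2, node LU: L={C} ∪ U={A} → {A,C} (+1)
site 2, node FLU: F={G} ∪ LU={A,C} → {A,C,G} (+1)
site 2, node FLUZ: FLU={A,C,G} ∩ Z={G} → {G} (+0)
site 2, node OP: O={C} ∪ P={T} → {C,T} (+1)
site 2, node FLOPUZ: FLUZ={G} ∪ OP={C,T} → {C,G,T} (+1)
site 3, node LU: L={G} ∪ U={C} → {C,G} (+1)
site 3, node FLU: F={G} ∩ LU={C,G} → {G} (+0)
site 3, node FLUZ: FLU={G} ∩ Z={G} → {G} (+0)
site 3, node OP: O={A} ∪ P={C} → {A,C} (+1)
site 3, node FLOPUZ: FLUZ={G} ∪ OP={A,C} → {A,C,G} (+1)
site 4, node LU: L={C} ∪ U={A} → {A,C} (+1)
site 4, node FLU: F={A} ∩ LU={A,C} → {A} (+0)
site 4, node FLUZ: FLU={A} ∪ Z={T} → {A,T} (+1)
site 4, node OP: O={A} ∪ P={T} → {A,T} (+1)
site 4, node FLOPUZ: FLUZ={A,T} ∩ OP={A,T} → {A,T} (+0)
site 5, node LU: L={G} ∪ U={C} → {C,G} (+1)
site 5, node FLU: F={C} ∩ LU={C,G} → {C} (+0)
site 5, node FLUZ: FLU={C} ∪ Z={A} → {A,C} (+1)
site 5, node OP: O={C} ∪ P={T} → {C,T} (+1)
site 5, node FLOPUZ: FLUZ={A,C} ∩ OP={C,T} → {C} (+0)
per-site changes: [4, 2, 4, 3, 3, 3]; total = 19

A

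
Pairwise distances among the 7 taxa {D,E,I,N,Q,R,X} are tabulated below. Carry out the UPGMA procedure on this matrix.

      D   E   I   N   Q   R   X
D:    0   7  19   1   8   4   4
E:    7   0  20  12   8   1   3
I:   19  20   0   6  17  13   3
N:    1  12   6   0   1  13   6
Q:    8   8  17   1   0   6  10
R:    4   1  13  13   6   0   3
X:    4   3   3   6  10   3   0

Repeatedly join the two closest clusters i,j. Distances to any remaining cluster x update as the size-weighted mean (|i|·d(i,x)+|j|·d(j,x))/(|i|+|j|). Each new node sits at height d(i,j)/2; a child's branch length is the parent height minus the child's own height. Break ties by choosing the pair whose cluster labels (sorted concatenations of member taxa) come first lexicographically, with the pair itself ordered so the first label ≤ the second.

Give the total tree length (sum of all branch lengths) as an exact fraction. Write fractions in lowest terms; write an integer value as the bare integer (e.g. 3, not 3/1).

779/36

1. join D+N (d=1) ⇒ DN; edges |D|=1/2, |N|=1/2
  updated: d(DN,E)=19/2, d(DN,I)=25/2, d(DN,Q)=9/2, d(DN,R)=17/2, d(DN,X)=5
2. join E+R (d=1) ⇒ ER; edges |E|=1/2, |R|=1/2
  updated: d(DN,ER)=9, d(ER,I)=33/2, d(ER,Q)=7, d(ER,X)=3
3. join ER+X (d=3) ⇒ ERX; edges |ER|=1, |X|=3/2
  updated: d(DN,ERX)=23/3, d(ERX,I)=12, d(ERX,Q)=8
4. join DN+Q (d=9/2) ⇒ DNQ; edges |DN|=7/4, |Q|=9/4
  updated: d(DNQ,ERX)=70/9, d(DNQ,I)=14
5. join DNQ+ERX (d=70/9) ⇒ DENQRX; edges |DNQ|=59/36, |ERX|=43/18
  updated: d(DENQRX,I)=13
6. join DENQRX+I (d=13) ⇒ DEINQRX; edges |DENQRX|=47/18, |I|=13/2
final tree: ((((D:1/2,N:1/2):7/4,Q:9/4):59/36,((E:1/2,R:1/2):1,X:3/2):43/18):47/18,I:13/2)
total length: 779/36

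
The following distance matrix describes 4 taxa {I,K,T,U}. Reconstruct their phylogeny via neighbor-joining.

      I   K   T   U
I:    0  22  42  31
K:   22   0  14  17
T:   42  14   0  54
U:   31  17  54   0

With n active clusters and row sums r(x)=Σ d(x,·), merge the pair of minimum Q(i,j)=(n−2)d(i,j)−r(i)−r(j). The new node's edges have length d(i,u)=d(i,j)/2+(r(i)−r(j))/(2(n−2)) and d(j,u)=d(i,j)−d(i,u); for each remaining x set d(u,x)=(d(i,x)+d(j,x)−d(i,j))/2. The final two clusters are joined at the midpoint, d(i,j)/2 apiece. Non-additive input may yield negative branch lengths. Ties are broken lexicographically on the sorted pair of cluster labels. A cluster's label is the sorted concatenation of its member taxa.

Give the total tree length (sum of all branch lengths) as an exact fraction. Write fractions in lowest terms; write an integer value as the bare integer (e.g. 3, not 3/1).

1. join I+U (d=31, Q=-135) ⇒ IU; edges |I|=55/4, |U|=69/4
  updated: d(IU,K)=4, d(IU,T)=65/2
2. join IU+K (d=4, Q=-101/2) ⇒ IKU; edges |IU|=45/4, |K|=-29/4
  updated: d(IKU,T)=85/4
3. join IKU+T (d=85/4) ⇒ IKTU; edges |IKU|=85/8, |T|=85/8
final tree: (((I:55/4,U:69/4):45/4,K:-29/4):85/8,T:85/8)
total length: 225/4

225/4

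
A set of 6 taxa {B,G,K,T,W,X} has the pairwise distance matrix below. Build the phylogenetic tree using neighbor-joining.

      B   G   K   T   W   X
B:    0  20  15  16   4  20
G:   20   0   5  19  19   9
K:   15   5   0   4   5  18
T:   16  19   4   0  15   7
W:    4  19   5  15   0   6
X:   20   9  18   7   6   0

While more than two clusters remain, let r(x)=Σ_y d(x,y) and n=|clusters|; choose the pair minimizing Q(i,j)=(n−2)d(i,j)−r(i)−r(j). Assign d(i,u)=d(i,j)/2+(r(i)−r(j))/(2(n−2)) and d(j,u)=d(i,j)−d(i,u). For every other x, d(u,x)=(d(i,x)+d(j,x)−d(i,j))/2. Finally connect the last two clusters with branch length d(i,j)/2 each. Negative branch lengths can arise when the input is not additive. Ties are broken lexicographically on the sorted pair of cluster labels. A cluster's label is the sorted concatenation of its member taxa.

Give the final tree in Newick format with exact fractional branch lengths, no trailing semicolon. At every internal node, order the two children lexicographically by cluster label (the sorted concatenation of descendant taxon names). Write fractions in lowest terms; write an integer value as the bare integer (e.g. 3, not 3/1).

((((B:21/4,W:-5/4):25/4,(G:61/12,K:-1/12):4):5/2,T:29/8):27/16,X:27/16)

1. join B+W (d=4, Q=-108) ⇒ BW; edges |B|=21/4, |W|=-5/4
  updated: d(BW,G)=35/2, d(BW,K)=8, d(BW,T)=27/2, d(BW,X)=11
2. join G+K (d=5, Q=-141/2) ⇒ GK; edges |G|=61/12, |K|=-1/12
  updated: d(BW,GK)=41/4, d(GK,T)=9, d(GK,X)=11
3. join BW+GK (d=41/4, Q=-89/2) ⇒ BGKW; edges |BW|=25/4, |GK|=4
  updated: d(BGKW,T)=49/8, d(BGKW,X)=47/8
4. join BGKW+T (d=49/8, Q=-19) ⇒ BGKTW; edges |BGKW|=5/2, |T|=29/8
  updated: d(BGKTW,X)=27/8
5. join BGKTW+X (d=27/8) ⇒ BGKTWX; edges |BGKTW|=27/16, |X|=27/16
final tree: ((((B:21/4,W:-5/4):25/4,(G:61/12,K:-1/12):4):5/2,T:29/8):27/16,X:27/16)
total length: 115/4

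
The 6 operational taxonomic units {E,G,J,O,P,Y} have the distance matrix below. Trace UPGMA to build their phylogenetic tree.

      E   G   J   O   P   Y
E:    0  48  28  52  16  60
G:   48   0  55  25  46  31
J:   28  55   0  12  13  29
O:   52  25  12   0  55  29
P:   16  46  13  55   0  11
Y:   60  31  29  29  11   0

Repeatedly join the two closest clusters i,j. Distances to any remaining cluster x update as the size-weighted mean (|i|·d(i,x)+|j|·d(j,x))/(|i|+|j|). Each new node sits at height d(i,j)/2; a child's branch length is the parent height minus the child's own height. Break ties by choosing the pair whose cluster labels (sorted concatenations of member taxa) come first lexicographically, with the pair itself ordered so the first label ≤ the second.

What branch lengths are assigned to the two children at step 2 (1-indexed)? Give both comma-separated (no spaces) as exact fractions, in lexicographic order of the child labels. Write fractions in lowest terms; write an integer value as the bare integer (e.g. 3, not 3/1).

iteration 1: select P,Y (d=11); attach at lengths (11/2, 11/2); label the merged cluster PY
  updated: d(E,PY)=38, d(G,PY)=77/2, d(J,PY)=21, d(O,PY)=42
iteration 2: select J,O (d=12); attach at lengths (6, 6); label the merged cluster JO
  updated: d(E,JO)=40, d(G,JO)=40, d(JO,PY)=63/2
iteration 3: select JO,PY (d=63/2); attach at lengths (39/4, 41/4); label the merged cluster JOPY
  updated: d(E,JOPY)=39, d(G,JOPY)=157/4
iteration 4: select E,JOPY (d=39); attach at lengths (39/2, 15/4); label the merged cluster EJOPY
  updated: d(EJOPY,G)=41
iteration 5: select EJOPY,G (d=41); attach at lengths (1, 41/2); label the merged cluster EGJOPY
final tree: ((E:39/2,((J:6,O:6):39/4,(P:11/2,Y:11/2):41/4):15/4):1,G:41/2)
total length: 351/4

6,6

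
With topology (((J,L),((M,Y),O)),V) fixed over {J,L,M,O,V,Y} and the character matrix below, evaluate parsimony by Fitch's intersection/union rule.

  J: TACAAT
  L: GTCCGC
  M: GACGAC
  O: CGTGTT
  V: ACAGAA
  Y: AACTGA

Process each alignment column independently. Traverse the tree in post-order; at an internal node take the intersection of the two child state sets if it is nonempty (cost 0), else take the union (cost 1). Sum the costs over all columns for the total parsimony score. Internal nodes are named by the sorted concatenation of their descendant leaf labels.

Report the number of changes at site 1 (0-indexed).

3

[col 0] JL: children J:{T}, L:{G} ∪→ {G,T}; cost 1
[col 0] MY: children M:{G}, Y:{A} ∪→ {A,G}; cost 1
[col 0] MOY: children MY:{A,G}, O:{C} ∪→ {A,C,G}; cost 1
[col 0] JLMOY: children JL:{G,T}, MOY:{A,C,G} ∩→ {G}; cost 0
[col 0] JLMOVY: children JLMOY:{G}, V:{A} ∪→ {A,G}; cost 1
[col 1] JL: children J:{A}, L:{T} ∪→ {A,T}; cost 1
[col 1] MY: children M:{A}, Y:{A} ∩→ {A}; cost 0
[col 1] MOY: children MY:{A}, O:{G} ∪→ {A,G}; cost 1
[col 1] JLMOY: children JL:{A,T}, MOY:{A,G} ∩→ {A}; cost 0
[col 1] JLMOVY: children JLMOY:{A}, V:{C} ∪→ {A,C}; cost 1
[col 2] JL: children J:{C}, L:{C} ∩→ {C}; cost 0
[col 2] MY: children M:{C}, Y:{C} ∩→ {C}; cost 0
[col 2] MOY: children MY:{C}, O:{T} ∪→ {C,T}; cost 1
[col 2] JLMOY: children JL:{C}, MOY:{C,T} ∩→ {C}; cost 0
[col 2] JLMOVY: children JLMOY:{C}, V:{A} ∪→ {A,C}; cost 1
[col 3] JL: children J:{A}, L:{C} ∪→ {A,C}; cost 1
[col 3] MY: children M:{G}, Y:{T} ∪→ {G,T}; cost 1
[col 3] MOY: children MY:{G,T}, O:{G} ∩→ {G}; cost 0
[col 3] JLMOY: children JL:{A,C}, MOY:{G} ∪→ {A,C,G}; cost 1
[col 3] JLMOVY: children JLMOY:{A,C,G}, V:{G} ∩→ {G}; cost 0
[col 4] JL: children J:{A}, L:{G} ∪→ {A,G}; cost 1
[col 4] MY: children M:{A}, Y:{G} ∪→ {A,G}; cost 1
[col 4] MOY: children MY:{A,G}, O:{T} ∪→ {A,G,T}; cost 1
[col 4] JLMOY: children JL:{A,G}, MOY:{A,G,T} ∩→ {A,G}; cost 0
[col 4] JLMOVY: children JLMOY:{A,G}, V:{A} ∩→ {A}; cost 0
[col 5] JL: children J:{T}, L:{C} ∪→ {C,T}; cost 1
[col 5] MY: children M:{C}, Y:{A} ∪→ {A,C}; cost 1
[col 5] MOY: children MY:{A,C}, O:{T} ∪→ {A,C,T}; cost 1
[col 5] JLMOY: children JL:{C,T}, MOY:{A,C,T} ∩→ {C,T}; cost 0
[col 5] JLMOVY: children JLMOY:{C,T}, V:{A} ∪→ {A,C,T}; cost 1
per-site changes: [4, 3, 2, 3, 3, 4]; total = 19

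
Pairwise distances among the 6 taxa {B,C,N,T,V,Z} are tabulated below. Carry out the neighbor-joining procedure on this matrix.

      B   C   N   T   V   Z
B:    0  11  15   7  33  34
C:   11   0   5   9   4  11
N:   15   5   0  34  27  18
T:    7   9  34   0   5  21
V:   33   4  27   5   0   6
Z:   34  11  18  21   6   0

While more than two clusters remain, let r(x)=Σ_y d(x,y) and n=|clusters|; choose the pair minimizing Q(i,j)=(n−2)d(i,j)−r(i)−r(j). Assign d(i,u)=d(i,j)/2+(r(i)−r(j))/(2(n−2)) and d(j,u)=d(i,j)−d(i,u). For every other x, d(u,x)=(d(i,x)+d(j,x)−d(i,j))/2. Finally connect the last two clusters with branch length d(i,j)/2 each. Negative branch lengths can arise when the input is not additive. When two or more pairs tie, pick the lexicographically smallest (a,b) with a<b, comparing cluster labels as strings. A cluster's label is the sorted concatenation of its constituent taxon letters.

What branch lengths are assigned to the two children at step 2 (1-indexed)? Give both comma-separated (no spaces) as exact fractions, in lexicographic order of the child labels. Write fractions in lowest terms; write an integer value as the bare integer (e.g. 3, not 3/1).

iteration 1: select B,T (d=7, Q=-148); attach at lengths (13/2, 1/2); label the merged cluster BT
  updated: d(BT,C)=13/2, d(BT,N)=21, d(BT,V)=31/2, d(BT,Z)=24
iteration 2: select V,Z (d=6, Q=-187/2); attach at lengths (23/12, 49/12); label the merged cluster VZ
  updated: d(BT,VZ)=67/4, d(C,VZ)=9/2, d(N,VZ)=39/2
iteration 3: select BT,VZ (d=67/4, Q=-103/2); attach at lengths (37/4, 15/2); label the merged cluster BTVZ
  updated: d(BTVZ,C)=-23/8, d(BTVZ,N)=95/8
iteration 4: select BTVZ,C (d=-23/8, Q=-14); attach at lengths (2, -39/8); label the merged cluster BCTVZ
  updated: d(BCTVZ,N)=79/8
iteration 5: select BCTVZ,N (d=79/8); attach at lengths (79/16, 79/16); label the merged cluster BCNTVZ
final tree: ((((B:13/2,T:1/2):37/4,(V:23/12,Z:49/12):15/2):2,C:-39/8):79/16,N:79/16)
total length: 147/4

23/12,49/12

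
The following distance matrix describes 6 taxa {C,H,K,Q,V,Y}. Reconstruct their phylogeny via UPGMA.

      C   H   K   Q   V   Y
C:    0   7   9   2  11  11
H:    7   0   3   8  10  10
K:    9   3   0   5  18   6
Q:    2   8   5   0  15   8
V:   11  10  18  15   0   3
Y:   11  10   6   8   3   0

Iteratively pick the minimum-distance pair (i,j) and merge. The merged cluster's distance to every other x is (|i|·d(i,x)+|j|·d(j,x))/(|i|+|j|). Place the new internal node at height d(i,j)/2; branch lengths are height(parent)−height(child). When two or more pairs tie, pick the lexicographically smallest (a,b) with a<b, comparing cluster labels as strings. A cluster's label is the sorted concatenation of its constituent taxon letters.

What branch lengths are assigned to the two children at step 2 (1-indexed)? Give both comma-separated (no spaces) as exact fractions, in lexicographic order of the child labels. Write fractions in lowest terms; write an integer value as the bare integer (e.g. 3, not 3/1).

step 1: merge (C,Q) at d=2; branch lengths C→1, Q→1; new cluster CQ
  updated: d(CQ,H)=15/2, d(CQ,K)=7, d(CQ,V)=13, d(CQ,Y)=19/2
step 2: merge (H,K) at d=3; branch lengths H→3/2, K→3/2; new cluster HK
  updated: d(CQ,HK)=29/4, d(HK,V)=14, d(HK,Y)=8
step 3: merge (V,Y) at d=3; branch lengths V→3/2, Y→3/2; new cluster VY
  updated: d(CQ,VY)=45/4, d(HK,VY)=11
step 4: merge (CQ,HK) at d=29/4; branch lengths CQ→21/8, HK→17/8; new cluster CHKQ
  updated: d(CHKQ,VY)=89/8
step 5: merge (CHKQ,VY) at d=89/8; branch lengths CHKQ→31/16, VY→65/16; new cluster CHKQVY
final tree: (((C:1,Q:1):21/8,(H:3/2,K:3/2):17/8):31/16,(V:3/2,Y:3/2):65/16)
total length: 75/4

3/2,3/2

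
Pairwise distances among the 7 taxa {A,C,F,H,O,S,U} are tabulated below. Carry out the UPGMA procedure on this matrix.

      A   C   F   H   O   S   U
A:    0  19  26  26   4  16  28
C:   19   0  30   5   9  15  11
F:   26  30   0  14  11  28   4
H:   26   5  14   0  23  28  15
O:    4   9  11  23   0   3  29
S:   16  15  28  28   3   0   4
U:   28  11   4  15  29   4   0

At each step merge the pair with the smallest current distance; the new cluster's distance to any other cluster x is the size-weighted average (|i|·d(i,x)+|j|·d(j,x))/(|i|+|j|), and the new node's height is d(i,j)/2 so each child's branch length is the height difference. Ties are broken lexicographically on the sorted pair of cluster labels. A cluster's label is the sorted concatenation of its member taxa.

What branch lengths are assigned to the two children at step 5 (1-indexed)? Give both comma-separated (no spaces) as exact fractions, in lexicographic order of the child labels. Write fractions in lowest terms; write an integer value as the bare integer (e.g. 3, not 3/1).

step 1: merge (O,S) at d=3; branch lengths O→3/2, S→3/2; new cluster OS
  updated: d(A,OS)=10, d(C,OS)=12, d(F,OS)=39/2, d(H,OS)=51/2, d(OS,U)=33/2
step 2: merge (F,U) at d=4; branch lengths F→2, U→2; new cluster FU
  updated: d(A,FU)=27, d(C,FU)=41/2, d(FU,H)=29/2, d(FU,OS)=18
step 3: merge (C,H) at d=5; branch lengths C→5/2, H→5/2; new cluster CH
  updated: d(A,CH)=45/2, d(CH,FU)=35/2, d(CH,OS)=75/4
step 4: merge (A,OS) at d=10; branch lengths A→5, OS→7/2; new cluster AOS
  updated: d(AOS,CH)=20, d(AOS,FU)=21
step 5: merge (CH,FU) at d=35/2; branch lengths CH→25/4, FU→27/4; new cluster CFHU
  updated: d(AOS,CFHU)=41/2
step 6: merge (AOS,CFHU) at d=41/2; branch lengths AOS→21/4, CFHU→3/2; new cluster ACFHOSU
final tree: ((A:5,(O:3/2,S:3/2):7/2):21/4,((C:5/2,H:5/2):25/4,(F:2,U:2):27/4):3/2)
total length: 161/4

25/4,27/4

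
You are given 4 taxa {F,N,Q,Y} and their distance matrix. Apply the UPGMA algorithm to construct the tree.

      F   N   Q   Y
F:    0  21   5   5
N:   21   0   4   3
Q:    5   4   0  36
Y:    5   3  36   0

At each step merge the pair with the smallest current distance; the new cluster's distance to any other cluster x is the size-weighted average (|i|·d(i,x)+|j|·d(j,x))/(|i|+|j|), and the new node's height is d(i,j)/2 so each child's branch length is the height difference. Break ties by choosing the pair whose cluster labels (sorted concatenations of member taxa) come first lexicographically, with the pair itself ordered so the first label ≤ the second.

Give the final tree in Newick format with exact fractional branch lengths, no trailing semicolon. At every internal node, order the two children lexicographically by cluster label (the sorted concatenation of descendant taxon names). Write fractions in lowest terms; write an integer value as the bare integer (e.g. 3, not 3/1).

1. join N+Y (d=3) ⇒ NY; edges |N|=3/2, |Y|=3/2
  updated: d(F,NY)=13, d(NY,Q)=20
2. join F+Q (d=5) ⇒ FQ; edges |F|=5/2, |Q|=5/2
  updated: d(FQ,NY)=33/2
3. join FQ+NY (d=33/2) ⇒ FNQY; edges |FQ|=23/4, |NY|=27/4
final tree: ((F:5/2,Q:5/2):23/4,(N:3/2,Y:3/2):27/4)
total length: 41/2

((F:5/2,Q:5/2):23/4,(N:3/2,Y:3/2):27/4)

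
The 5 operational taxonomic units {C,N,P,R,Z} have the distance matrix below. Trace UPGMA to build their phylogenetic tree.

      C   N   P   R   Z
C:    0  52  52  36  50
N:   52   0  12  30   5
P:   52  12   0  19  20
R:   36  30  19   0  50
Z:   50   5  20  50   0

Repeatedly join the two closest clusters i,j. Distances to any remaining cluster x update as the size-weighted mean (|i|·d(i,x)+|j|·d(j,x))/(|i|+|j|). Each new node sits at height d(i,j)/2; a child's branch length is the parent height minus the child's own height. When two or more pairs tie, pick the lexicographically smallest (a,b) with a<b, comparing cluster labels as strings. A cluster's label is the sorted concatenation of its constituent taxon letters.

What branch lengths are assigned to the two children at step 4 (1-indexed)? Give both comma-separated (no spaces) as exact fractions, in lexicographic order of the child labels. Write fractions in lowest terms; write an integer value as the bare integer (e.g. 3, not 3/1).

95/4,29/4

iteration 1: select N,Z (d=5); attach at lengths (5/2, 5/2); label the merged cluster NZ
  updated: d(C,NZ)=51, d(NZ,P)=16, d(NZ,R)=40
iteration 2: select NZ,P (d=16); attach at lengths (11/2, 8); label the merged cluster NPZ
  updated: d(C,NPZ)=154/3, d(NPZ,R)=33
iteration 3: select NPZ,R (d=33); attach at lengths (17/2, 33/2); label the merged cluster NPRZ
  updated: d(C,NPRZ)=95/2
iteration 4: select C,NPRZ (d=95/2); attach at lengths (95/4, 29/4); label the merged cluster CNPRZ
final tree: (C:95/4,(((N:5/2,Z:5/2):11/2,P:8):17/2,R:33/2):29/4)
total length: 149/2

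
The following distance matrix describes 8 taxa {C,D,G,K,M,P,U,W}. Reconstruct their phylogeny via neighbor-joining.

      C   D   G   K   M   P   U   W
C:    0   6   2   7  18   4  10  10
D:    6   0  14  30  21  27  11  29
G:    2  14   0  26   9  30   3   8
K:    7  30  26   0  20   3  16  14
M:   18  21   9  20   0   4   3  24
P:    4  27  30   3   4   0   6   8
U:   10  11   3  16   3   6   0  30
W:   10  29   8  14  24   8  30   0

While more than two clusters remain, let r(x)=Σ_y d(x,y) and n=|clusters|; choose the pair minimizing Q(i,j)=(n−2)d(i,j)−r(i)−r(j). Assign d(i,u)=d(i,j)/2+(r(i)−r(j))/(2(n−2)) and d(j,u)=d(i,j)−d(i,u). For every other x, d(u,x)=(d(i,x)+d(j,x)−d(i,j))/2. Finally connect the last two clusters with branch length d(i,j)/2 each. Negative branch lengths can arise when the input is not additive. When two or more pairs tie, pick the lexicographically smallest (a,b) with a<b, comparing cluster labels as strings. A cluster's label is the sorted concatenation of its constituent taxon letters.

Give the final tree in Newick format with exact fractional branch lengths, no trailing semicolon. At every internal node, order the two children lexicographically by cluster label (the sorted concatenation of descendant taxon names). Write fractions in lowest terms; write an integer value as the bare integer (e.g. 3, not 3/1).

((((C:-73/32,((K:13/3,P:-4/3):12/5,W:71/10):145/32):127/32,D:305/32):79/32,G:27/32):117/64,(M:37/8,U:-13/8):117/64)

step 1: merge (K,P) at d=3, Q=-180; branch lengths K→13/3, P→-4/3; new cluster KP
  updated: d(C,KP)=4, d(D,KP)=27, d(G,KP)=53/2, d(KP,M)=21/2, d(KP,U)=19/2, d(KP,W)=19/2
step 2: merge (KP,W) at d=19/2, Q=-150; branch lengths KP→12/5, W→71/10; new cluster KPW
  updated: d(C,KPW)=9/4, d(D,KPW)=93/4, d(G,KPW)=25/2, d(KPW,M)=25/2, d(KPW,U)=15
step 3: merge (C,KPW) at d=9/4, Q=-379/4; branch lengths C→-73/32, KPW→145/32; new cluster CKPW
  updated: d(CKPW,D)=27/2, d(CKPW,G)=49/8, d(CKPW,M)=113/8, d(CKPW,U)=91/8
step 4: merge (M,U) at d=3, Q=-133/2; branch lengths M→37/8, U→-13/8; new cluster MU
  updated: d(CKPW,MU)=45/4, d(D,MU)=29/2, d(G,MU)=9/2
step 5: merge (CKPW,D) at d=27/2, Q=-367/8; branch lengths CKPW→127/32, D→305/32; new cluster CDKPW
  updated: d(CDKPW,G)=53/16, d(CDKPW,MU)=49/8
step 6: merge (CDKPW,G) at d=53/16, Q=-223/16; branch lengths CDKPW→79/32, G→27/32; new cluster CDGKPW
  updated: d(CDGKPW,MU)=117/32
step 7: merge (CDGKPW,MU) at d=117/32; branch lengths CDGKPW→117/64, MU→117/64; new cluster CDGKMPUW
final tree: ((((C:-73/32,((K:13/3,P:-4/3):12/5,W:71/10):145/32):127/32,D:305/32):79/32,G:27/32):117/64,(M:37/8,U:-13/8):117/64)
total length: 1223/32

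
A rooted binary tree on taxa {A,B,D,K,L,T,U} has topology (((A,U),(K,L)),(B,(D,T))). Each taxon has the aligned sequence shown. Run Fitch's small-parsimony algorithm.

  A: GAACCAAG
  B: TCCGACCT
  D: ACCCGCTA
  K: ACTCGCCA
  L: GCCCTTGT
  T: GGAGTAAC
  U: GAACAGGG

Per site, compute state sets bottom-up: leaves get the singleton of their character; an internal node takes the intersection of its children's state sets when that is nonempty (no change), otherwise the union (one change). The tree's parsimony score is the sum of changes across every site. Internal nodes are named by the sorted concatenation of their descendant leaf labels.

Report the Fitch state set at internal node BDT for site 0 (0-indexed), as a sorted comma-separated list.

A,G,T

[col 0] AU: children A:{G}, U:{G} ∩→ {G}; cost 0
[col 0] KL: children K:{A}, L:{G} ∪→ {A,G}; cost 1
[col 0] AKLU: children AU:{G}, KL:{A,G} ∩→ {G}; cost 0
[col 0] DT: children D:{A}, T:{G} ∪→ {A,G}; cost 1
[col 0] BDT: children B:{T}, DT:{A,G} ∪→ {A,G,T}; cost 1
[col 0] ABDKLTU: children AKLU:{G}, BDT:{A,G,T} ∩→ {G}; cost 0
[col 1] AU: children A:{A}, U:{A} ∩→ {A}; cost 0
[col 1] KL: children K:{C}, L:{C} ∩→ {C}; cost 0
[col 1] AKLU: children AU:{A}, KL:{C} ∪→ {A,C}; cost 1
[col 1] DT: children D:{C}, T:{G} ∪→ {C,G}; cost 1
[col 1] BDT: children B:{C}, DT:{C,G} ∩→ {C}; cost 0
[col 1] ABDKLTU: children AKLU:{A,C}, BDT:{C} ∩→ {C}; cost 0
[col 2] AU: children A:{A}, U:{A} ∩→ {A}; cost 0
[col 2] KL: children K:{T}, L:{C} ∪→ {C,T}; cost 1
[col 2] AKLU: children AU:{A}, KL:{C,T} ∪→ {A,C,T}; cost 1
[col 2] DT: children D:{C}, T:{A} ∪→ {A,C}; cost 1
[col 2] BDT: children B:{C}, DT:{A,C} ∩→ {C}; cost 0
[col 2] ABDKLTU: children AKLU:{A,C,T}, BDT:{C} ∩→ {C}; cost 0
[col 3] AU: children A:{C}, U:{C} ∩→ {C}; cost 0
[col 3] KL: children K:{C}, L:{C} ∩→ {C}; cost 0
[col 3] AKLU: children AU:{C}, KL:{C} ∩→ {C}; cost 0
[col 3] DT: children D:{C}, T:{G} ∪→ {C,G}; cost 1
[col 3] BDT: children B:{G}, DT:{C,G} ∩→ {G}; cost 0
[col 3] ABDKLTU: children AKLU:{C}, BDT:{G} ∪→ {C,G}; cost 1
[col 4] AU: children A:{C}, U:{A} ∪→ {A,C}; cost 1
[col 4] KL: children K:{G}, L:{T} ∪→ {G,T}; cost 1
[col 4] AKLU: children AU:{A,C}, KL:{G,T} ∪→ {A,C,G,T}; cost 1
[col 4] DT: children D:{G}, T:{T} ∪→ {G,T}; cost 1
[col 4] BDT: children B:{A}, DT:{G,T} ∪→ {A,G,T}; cost 1
[col 4] ABDKLTU: children AKLU:{A,C,G,T}, BDT:{A,G,T} ∩→ {A,G,T}; cost 0
[col 5] AU: children A:{A}, U:{G} ∪→ {A,G}; cost 1
[col 5] KL: children K:{C}, L:{T} ∪→ {C,T}; cost 1
[col 5] AKLU: children AU:{A,G}, KL:{C,T} ∪→ {A,C,G,T}; cost 1
[col 5] DT: children D:{C}, T:{A} ∪→ {A,C}; cost 1
[col 5] BDT: children B:{C}, DT:{A,C} ∩→ {C}; cost 0
[col 5] ABDKLTU: children AKLU:{A,C,G,T}, BDT:{C} ∩→ {C}; cost 0
[col 6] AU: children A:{A}, U:{G} ∪→ {A,G}; cost 1
[col 6] KL: children K:{C}, L:{G} ∪→ {C,G}; cost 1
[col 6] AKLU: children AU:{A,G}, KL:{C,G} ∩→ {G}; cost 0
[col 6] DT: children D:{T}, T:{A} ∪→ {A,T}; cost 1
[col 6] BDT: children B:{C}, DT:{A,T} ∪→ {A,C,T}; cost 1
[col 6] ABDKLTU: children AKLU:{G}, BDT:{A,C,T} ∪→ {A,C,G,T}; cost 1
[col 7] AU: children A:{G}, U:{G} ∩→ {G}; cost 0
[col 7] KL: children K:{A}, L:{T} ∪→ {A,T}; cost 1
[col 7] AKLU: children AU:{G}, KL:{A,T} ∪→ {A,G,T}; cost 1
[col 7] DT: children D:{A}, T:{C} ∪→ {A,C}; cost 1
[col 7] BDT: children B:{T}, DT:{A,C} ∪→ {A,C,T}; cost 1
[col 7] ABDKLTU: children AKLU:{A,G,T}, BDT:{A,C,T} ∩→ {A,T}; cost 0
per-site changes: [3, 2, 3, 2, 5, 4, 5, 4]; total = 28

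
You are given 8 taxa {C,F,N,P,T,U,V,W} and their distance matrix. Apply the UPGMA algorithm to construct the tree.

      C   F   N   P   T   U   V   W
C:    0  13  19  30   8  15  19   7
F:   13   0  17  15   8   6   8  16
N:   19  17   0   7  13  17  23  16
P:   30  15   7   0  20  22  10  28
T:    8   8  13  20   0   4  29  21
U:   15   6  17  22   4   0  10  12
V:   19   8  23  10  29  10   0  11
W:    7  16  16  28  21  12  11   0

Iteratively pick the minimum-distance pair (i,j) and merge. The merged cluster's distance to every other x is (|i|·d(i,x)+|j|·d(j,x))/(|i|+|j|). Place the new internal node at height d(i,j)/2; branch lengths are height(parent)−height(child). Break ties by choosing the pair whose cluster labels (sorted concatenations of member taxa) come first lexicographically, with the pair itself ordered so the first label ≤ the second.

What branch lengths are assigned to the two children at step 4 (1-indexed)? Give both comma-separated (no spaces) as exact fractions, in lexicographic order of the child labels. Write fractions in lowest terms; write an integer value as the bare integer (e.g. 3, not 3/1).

1. join T+U (d=4) ⇒ TU; edges |T|=2, |U|=2
  updated: d(C,TU)=23/2, d(F,TU)=7, d(N,TU)=15, d(P,TU)=21, d(TU,V)=39/2, d(TU,W)=33/2
2. join C+W (d=7) ⇒ CW; edges |C|=7/2, |W|=7/2
  updated: d(CW,F)=29/2, d(CW,N)=35/2, d(CW,P)=29, d(CW,TU)=14, d(CW,V)=15
3. join F+TU (d=7) ⇒ FTU; edges |F|=7/2, |TU|=3/2
  updated: d(CW,FTU)=85/6, d(FTU,N)=47/3, d(FTU,P)=19, d(FTU,V)=47/3
4. join N+P (d=7) ⇒ NP; edges |N|=7/2, |P|=7/2
  updated: d(CW,NP)=93/4, d(FTU,NP)=52/3, d(NP,V)=33/2
5. join CW+FTU (d=85/6) ⇒ CFTUW; edges |CW|=43/12, |FTU|=43/12
  updated: d(CFTUW,NP)=197/10, d(CFTUW,V)=77/5
6. join CFTUW+V (d=77/5) ⇒ CFTUVW; edges |CFTUW|=37/60, |V|=77/10
  updated: d(CFTUVW,NP)=115/6
7. join CFTUVW+NP (d=115/6) ⇒ CFNPTUVW; edges |CFTUVW|=113/60, |NP|=73/12
final tree: ((((C:7/2,W:7/2):43/12,(F:7/2,(T:2,U:2):3/2):43/12):37/60,V:77/10):113/60,(N:7/2,P:7/2):73/12)
total length: 929/20

7/2,7/2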